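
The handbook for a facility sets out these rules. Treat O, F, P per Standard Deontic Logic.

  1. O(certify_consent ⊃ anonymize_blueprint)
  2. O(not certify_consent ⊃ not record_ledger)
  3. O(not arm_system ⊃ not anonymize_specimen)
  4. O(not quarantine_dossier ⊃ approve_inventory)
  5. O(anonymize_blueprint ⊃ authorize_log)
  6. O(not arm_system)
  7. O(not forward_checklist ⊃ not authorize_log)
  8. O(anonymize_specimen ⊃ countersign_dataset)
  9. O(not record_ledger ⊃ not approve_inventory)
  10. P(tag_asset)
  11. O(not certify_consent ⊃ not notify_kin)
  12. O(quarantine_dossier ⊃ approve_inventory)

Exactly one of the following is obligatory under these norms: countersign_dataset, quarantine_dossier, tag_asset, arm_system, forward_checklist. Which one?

forward_checklist

Premises 12 and 4 are O(quarantine_dossier ⊃ approve_inventory) and O(not quarantine_dossier ⊃ approve_inventory); every ideal world satisfies quarantine_dossier or not quarantine_dossier, so in either case approve_inventory holds — hence O(approve_inventory).
The contrapositive of premise 9 (O(not record_ledger ⊃ not approve_inventory)) is O(approve_inventory ⊃ record_ledger), and O(approve_inventory) is already established, so O(record_ledger).
The contrapositive of premise 2 (O(not certify_consent ⊃ not record_ledger)) is O(record_ledger ⊃ certify_consent), and O(record_ledger) is already established, so O(certify_consent).
From O(certify_consent) and premise 1, O(certify_consent ⊃ anonymize_blueprint), we obtain O(anonymize_blueprint).
From O(anonymize_blueprint) and premise 5, O(anonymize_blueprint ⊃ authorize_log), we obtain O(authorize_log).
Premise 7, O(not forward_checklist ⊃ not authorize_log), contraposes to O(authorize_log ⊃ forward_checklist); with O(authorize_log) we get O(forward_checklist).
So O(forward_checklist) holds — forward_checklist is obligatory. None of the other listed options is made obligatory by any chain of premises.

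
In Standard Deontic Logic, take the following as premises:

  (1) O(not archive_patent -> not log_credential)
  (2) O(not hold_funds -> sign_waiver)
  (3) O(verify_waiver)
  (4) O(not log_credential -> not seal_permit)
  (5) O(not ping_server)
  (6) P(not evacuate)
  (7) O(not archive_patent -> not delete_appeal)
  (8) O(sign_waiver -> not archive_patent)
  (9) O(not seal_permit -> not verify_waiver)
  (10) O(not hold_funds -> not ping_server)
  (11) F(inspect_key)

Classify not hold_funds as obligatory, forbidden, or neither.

Forbidden

Premise 3 gives O(verify_waiver).
Premise 9 is O(not seal_permit -> not verify_waiver); contrapositively O(verify_waiver -> seal_permit). Since O(verify_waiver) holds, K gives O(seal_permit).
Premise 4, O(not log_credential -> not seal_permit), contraposes to O(seal_permit -> log_credential); with O(seal_permit) we get O(log_credential).
The contrapositive of premise 1 (O(not archive_patent -> not log_credential)) is O(log_credential -> archive_patent), and O(log_credential) is already established, so O(archive_patent).
Premise 8 is O(sign_waiver -> not archive_patent); contrapositively O(archive_patent -> not sign_waiver). Since O(archive_patent) holds, K gives O(not sign_waiver).
Premise 2, O(not hold_funds -> sign_waiver), contraposes to O(not sign_waiver -> hold_funds); with O(not sign_waiver) we get O(hold_funds).
Premises 5, 6, 7, 10, 11 do not contribute to this derivation.
Thus O(hold_funds), which is F(not hold_funds): not hold_funds is forbidden.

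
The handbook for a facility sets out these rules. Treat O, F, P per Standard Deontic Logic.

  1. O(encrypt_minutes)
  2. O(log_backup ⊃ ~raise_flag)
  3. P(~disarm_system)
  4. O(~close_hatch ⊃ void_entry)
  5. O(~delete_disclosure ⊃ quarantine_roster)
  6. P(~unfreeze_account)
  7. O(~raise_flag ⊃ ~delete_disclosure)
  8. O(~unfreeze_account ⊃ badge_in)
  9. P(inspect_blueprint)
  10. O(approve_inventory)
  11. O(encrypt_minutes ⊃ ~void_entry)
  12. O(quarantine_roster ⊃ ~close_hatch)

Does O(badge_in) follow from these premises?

Premise 8 is O(~unfreeze_account ⊃ badge_in), but O(~unfreeze_account) is not derivable from the premises (the permission P(~unfreeze_account) asserts only ~O(unfreeze_account), not O(~unfreeze_account)), so it does not yield O(badge_in).
No other premise forces O(badge_in). An ideal world satisfying every premise can still have badge_in false, so O(badge_in) is not derivable.

No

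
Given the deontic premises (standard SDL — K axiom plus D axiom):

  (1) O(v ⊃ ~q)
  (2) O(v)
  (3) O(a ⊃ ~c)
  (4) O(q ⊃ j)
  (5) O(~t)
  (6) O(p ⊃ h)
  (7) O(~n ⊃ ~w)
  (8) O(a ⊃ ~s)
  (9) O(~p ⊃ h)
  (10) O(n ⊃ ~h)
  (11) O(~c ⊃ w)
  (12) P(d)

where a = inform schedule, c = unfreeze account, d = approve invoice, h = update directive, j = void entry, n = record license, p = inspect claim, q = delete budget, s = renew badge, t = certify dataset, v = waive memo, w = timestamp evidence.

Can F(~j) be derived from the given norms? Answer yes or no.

Premise 4 is O(q ⊃ j), but O(q) is not derivable from the premises, so it does not yield O(j).
No other premise forces O(j). An ideal world satisfying every premise can still have ~j true, so F(~j) is not derivable.

No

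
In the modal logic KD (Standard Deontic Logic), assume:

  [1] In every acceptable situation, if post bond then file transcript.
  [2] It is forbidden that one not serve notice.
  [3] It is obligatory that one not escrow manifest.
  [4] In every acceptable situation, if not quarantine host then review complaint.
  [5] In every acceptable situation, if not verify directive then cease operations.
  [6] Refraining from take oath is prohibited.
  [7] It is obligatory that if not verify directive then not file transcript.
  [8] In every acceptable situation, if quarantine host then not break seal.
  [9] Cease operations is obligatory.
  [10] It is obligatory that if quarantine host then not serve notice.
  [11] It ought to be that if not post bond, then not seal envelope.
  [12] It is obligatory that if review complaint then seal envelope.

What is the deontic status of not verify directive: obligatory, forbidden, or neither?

Forbidden

Premise 2, F(¬serve_notice), is equivalent to O(serve_notice).
Premise 10, O(quarantine_host → ¬serve_notice), contraposes to O(serve_notice → ¬quarantine_host); with O(serve_notice) we get O(¬quarantine_host).
From O(¬quarantine_host) and premise 4, O(¬quarantine_host → review_complaint), we obtain O(review_complaint).
With premise 12, O(review_complaint → seal_envelope), the K-axiom yields O(seal_envelope).
Premise 11, O(¬post_bond → ¬seal_envelope), contraposes to O(seal_envelope → post_bond); with O(seal_envelope) we get O(post_bond).
Applying K to premise 1 (O(post_bond → file_transcript)) and O(post_bond) yields O(file_transcript).
Premise 7, O(¬verify_directive → ¬file_transcript), contraposes to O(file_transcript → verify_directive); with O(file_transcript) we get O(verify_directive).
Premises 3, 5, 6, 8, 9 do not contribute to this derivation.
Thus O(verify_directive), which is F(¬verify_directive): ¬verify_directive is forbidden.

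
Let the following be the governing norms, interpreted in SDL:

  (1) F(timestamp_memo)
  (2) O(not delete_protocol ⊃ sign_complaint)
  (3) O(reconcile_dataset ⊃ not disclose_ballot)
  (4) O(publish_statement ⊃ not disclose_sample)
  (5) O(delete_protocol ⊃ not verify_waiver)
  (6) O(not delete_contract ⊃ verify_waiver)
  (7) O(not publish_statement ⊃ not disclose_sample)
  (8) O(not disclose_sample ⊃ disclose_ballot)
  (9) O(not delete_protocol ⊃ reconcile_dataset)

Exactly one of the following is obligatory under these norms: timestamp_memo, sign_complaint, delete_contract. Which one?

delete_contract

By case analysis on not publish_statement: premise 7 gives O(not publish_statement ⊃ not disclose_sample) and premise 4 gives O(publish_statement ⊃ not disclose_sample), so O(not disclose_sample) either way.
From O(not disclose_sample) and premise 8, O(not disclose_sample ⊃ disclose_ballot), we obtain O(disclose_ballot).
Premise 3, O(reconcile_dataset ⊃ not disclose_ballot), contraposes to O(disclose_ballot ⊃ not reconcile_dataset); with O(disclose_ballot) we get O(not reconcile_dataset).
Premise 9 is O(not delete_protocol ⊃ reconcile_dataset); contrapositively O(not reconcile_dataset ⊃ delete_protocol). Since O(not reconcile_dataset) holds, K gives O(delete_protocol).
With premise 5, O(delete_protocol ⊃ not verify_waiver), the K-axiom yields O(not verify_waiver).
The contrapositive of premise 6 (O(not delete_contract ⊃ verify_waiver)) is O(not verify_waiver ⊃ delete_contract), and O(not verify_waiver) is already established, so O(delete_contract).
So O(delete_contract) holds — delete_contract is obligatory. None of the other listed options is made obligatory by any chain of premises.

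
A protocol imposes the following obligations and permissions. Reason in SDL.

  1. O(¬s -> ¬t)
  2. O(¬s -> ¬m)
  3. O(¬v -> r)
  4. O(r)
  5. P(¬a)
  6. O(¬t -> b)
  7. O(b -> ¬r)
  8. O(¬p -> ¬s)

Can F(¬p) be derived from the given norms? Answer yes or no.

Premise 4 gives O(r).
The contrapositive of premise 7 (O(b -> ¬r)) is O(r -> ¬b), and O(r) is already established, so O(¬b).
Premise 6, O(¬t -> b), contraposes to O(¬b -> t); with O(¬b) we get O(t).
Premise 1 is O(¬s -> ¬t); contrapositively O(t -> s). Since O(t) holds, K gives O(s).
Premise 8, O(¬p -> ¬s), contraposes to O(s -> p); with O(s) we get O(p).
Premises 2, 3, 5 do not contribute to this derivation.
So O(p) holds, i.e. F(¬p). The claim follows.

Yes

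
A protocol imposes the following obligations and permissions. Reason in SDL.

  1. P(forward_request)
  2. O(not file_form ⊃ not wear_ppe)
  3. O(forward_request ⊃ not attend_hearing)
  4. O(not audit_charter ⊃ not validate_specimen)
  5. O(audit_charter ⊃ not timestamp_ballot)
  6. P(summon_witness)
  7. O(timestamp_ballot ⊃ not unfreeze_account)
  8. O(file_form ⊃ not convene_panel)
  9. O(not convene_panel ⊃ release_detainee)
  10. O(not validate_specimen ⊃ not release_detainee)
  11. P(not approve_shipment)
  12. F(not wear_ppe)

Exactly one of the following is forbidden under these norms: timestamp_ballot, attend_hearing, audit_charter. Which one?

Premise 12, F(not wear_ppe), is equivalent to O(wear_ppe).
The contrapositive of premise 2 (O(not file_form ⊃ not wear_ppe)) is O(wear_ppe ⊃ file_form), and O(wear_ppe) is already established, so O(file_form).
With premise 8, O(file_form ⊃ not convene_panel), the K-axiom yields O(not convene_panel).
From O(not convene_panel) and premise 9, O(not convene_panel ⊃ release_detainee), we obtain O(release_detainee).
Premise 10, O(not validate_specimen ⊃ not release_detainee), contraposes to O(release_detainee ⊃ validate_specimen); with O(release_detainee) we get O(validate_specimen).
The contrapositive of premise 4 (O(not audit_charter ⊃ not validate_specimen)) is O(validate_specimen ⊃ audit_charter), and O(validate_specimen) is already established, so O(audit_charter).
With premise 5, O(audit_charter ⊃ not timestamp_ballot), the K-axiom yields O(not timestamp_ballot).
So O(not timestamp_ballot) holds, i.e. timestamp_ballot is forbidden. None of the other listed options is forbidden under the premises.

timestamp_ballot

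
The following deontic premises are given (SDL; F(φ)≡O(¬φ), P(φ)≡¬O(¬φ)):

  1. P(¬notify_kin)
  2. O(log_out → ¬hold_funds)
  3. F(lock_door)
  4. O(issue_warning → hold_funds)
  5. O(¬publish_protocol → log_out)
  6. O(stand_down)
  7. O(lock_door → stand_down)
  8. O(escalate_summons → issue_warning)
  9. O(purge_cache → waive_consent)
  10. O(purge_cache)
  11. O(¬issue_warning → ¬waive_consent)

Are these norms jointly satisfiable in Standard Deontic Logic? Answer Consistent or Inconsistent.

Consistent

Premise 7 is O(lock_door → stand_down); even if O(stand_down) held, inferring O(lock_door) would be affirming the consequent — invalid.
So O(lock_door) is not derivable, and the apparent clash with O(¬lock_door) does not arise.
A world satisfying every obligation exists (e.g. escalate_summons=false, hold_funds=true, issue_warning=true, lock_door=false, log_out=false, notify_kin=false, publish_protocol=true, purge_cache=true, stand_down=true, waive_consent=true); no atom is both obligatory and forbidden, so the set is consistent.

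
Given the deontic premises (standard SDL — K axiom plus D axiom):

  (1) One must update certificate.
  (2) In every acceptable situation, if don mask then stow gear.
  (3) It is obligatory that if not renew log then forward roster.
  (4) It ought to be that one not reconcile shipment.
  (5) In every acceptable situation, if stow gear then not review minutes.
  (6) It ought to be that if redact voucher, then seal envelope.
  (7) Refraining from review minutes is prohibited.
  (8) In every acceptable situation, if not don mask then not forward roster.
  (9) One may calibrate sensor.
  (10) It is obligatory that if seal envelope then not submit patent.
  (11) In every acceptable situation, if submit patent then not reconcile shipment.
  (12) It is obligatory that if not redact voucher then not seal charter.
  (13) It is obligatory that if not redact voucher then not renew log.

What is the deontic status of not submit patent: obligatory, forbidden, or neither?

F(¬review_minutes) at premise 7 means O(review_minutes).
The contrapositive of premise 5 (O(stow_gear → ¬review_minutes)) is O(review_minutes → ¬stow_gear), and O(review_minutes) is already established, so O(¬stow_gear).
The contrapositive of premise 2 (O(don_mask → stow_gear)) is O(¬stow_gear → ¬don_mask), and O(¬stow_gear) is already established, so O(¬don_mask).
Applying K to premise 8 (O(¬don_mask → ¬forward_roster)) and O(¬don_mask) yields O(¬forward_roster).
The contrapositive of premise 3 (O(¬renew_log → forward_roster)) is O(¬forward_roster → renew_log), and O(¬forward_roster) is already established, so O(renew_log).
Premise 13, O(¬redact_voucher → ¬renew_log), contraposes to O(renew_log → redact_voucher); with O(renew_log) we get O(redact_voucher).
With premise 6, O(redact_voucher → seal_envelope), the K-axiom yields O(seal_envelope).
With premise 10, O(seal_envelope → ¬submit_patent), the K-axiom yields O(¬submit_patent).
Premises 1, 4, 9, 11, 12 do not contribute to this derivation.
Hence ¬submit_patent is obligatory.

Obligatory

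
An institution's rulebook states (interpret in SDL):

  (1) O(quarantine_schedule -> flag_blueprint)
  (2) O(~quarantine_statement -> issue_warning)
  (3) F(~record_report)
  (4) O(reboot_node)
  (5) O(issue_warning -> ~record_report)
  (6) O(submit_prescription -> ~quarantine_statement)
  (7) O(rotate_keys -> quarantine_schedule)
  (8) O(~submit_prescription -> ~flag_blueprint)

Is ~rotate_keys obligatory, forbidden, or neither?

Obligatory

F(~record_report) at premise 3 means O(record_report).
Premise 5 is O(issue_warning -> ~record_report); contrapositively O(record_report -> ~issue_warning). Since O(record_report) holds, K gives O(~issue_warning).
Premise 2 is O(~quarantine_statement -> issue_warning); contrapositively O(~issue_warning -> quarantine_statement). Since O(~issue_warning) holds, K gives O(quarantine_statement).
Premise 6 is O(submit_prescription -> ~quarantine_statement); contrapositively O(quarantine_statement -> ~submit_prescription). Since O(quarantine_statement) holds, K gives O(~submit_prescription).
Premise 8 is O(~submit_prescription -> ~flag_blueprint); since O(~submit_prescription), deontic closure gives O(~flag_blueprint).
The contrapositive of premise 1 (O(quarantine_schedule -> flag_blueprint)) is O(~flag_blueprint -> ~quarantine_schedule), and O(~flag_blueprint) is already established, so O(~quarantine_schedule).
The contrapositive of premise 7 (O(rotate_keys -> quarantine_schedule)) is O(~quarantine_schedule -> ~rotate_keys), and O(~quarantine_schedule) is already established, so O(~rotate_keys).
Premise 4 does not contribute to this derivation.
Hence ~rotate_keys is obligatory.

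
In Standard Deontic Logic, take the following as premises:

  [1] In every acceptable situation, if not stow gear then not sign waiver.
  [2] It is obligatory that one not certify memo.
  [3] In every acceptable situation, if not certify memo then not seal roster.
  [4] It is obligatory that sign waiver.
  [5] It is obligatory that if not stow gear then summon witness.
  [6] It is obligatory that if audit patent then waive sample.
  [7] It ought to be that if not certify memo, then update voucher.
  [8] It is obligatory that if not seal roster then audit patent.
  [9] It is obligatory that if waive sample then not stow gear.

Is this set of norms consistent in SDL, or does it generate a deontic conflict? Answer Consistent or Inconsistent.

Inconsistent

Premise 4 states O(sign_waiver) outright.
The contrapositive of premise 1 (O(¬stow_gear → ¬sign_waiver)) is O(sign_waiver → stow_gear), and O(sign_waiver) is already established, so O(stow_gear).
Premise 9, O(waive_sample → ¬stow_gear), contraposes to O(stow_gear → ¬waive_sample); with O(stow_gear) we get O(¬waive_sample).
Premise 6 is O(audit_patent → waive_sample); contrapositively O(¬waive_sample → ¬audit_patent). Since O(¬waive_sample) holds, K gives O(¬audit_patent).
Premise 8 is O(¬seal_roster → audit_patent); contrapositively O(¬audit_patent → seal_roster). Since O(¬audit_patent) holds, K gives O(seal_roster).
Premise 3 is O(¬certify_memo → ¬seal_roster); contrapositively O(seal_roster → certify_memo). Since O(seal_roster) holds, K gives O(certify_memo).
Yet premise 2 states O(¬certify_memo).
We now have both O(certify_memo) and O(¬certify_memo) — certify_memo is simultaneously obligatory and forbidden, violating the D-axiom.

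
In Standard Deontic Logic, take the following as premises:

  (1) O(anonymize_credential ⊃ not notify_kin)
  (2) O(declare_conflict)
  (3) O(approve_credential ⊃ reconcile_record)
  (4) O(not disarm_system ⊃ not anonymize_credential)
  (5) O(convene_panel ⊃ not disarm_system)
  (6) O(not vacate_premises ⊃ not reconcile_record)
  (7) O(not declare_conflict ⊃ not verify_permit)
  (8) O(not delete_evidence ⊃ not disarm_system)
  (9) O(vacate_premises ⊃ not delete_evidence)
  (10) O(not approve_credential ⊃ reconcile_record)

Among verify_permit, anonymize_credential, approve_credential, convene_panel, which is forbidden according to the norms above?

anonymize_credential

Premises 10 and 3 cover both cases: O(not approve_credential ⊃ reconcile_record) and O(approve_credential ⊃ reconcile_record). Since not approve_credential ∨ approve_credential is a tautology, O(reconcile_record) follows.
The contrapositive of premise 6 (O(not vacate_premises ⊃ not reconcile_record)) is O(reconcile_record ⊃ vacate_premises), and O(reconcile_record) is already established, so O(vacate_premises).
From O(vacate_premises) and premise 9, O(vacate_premises ⊃ not delete_evidence), we obtain O(not delete_evidence).
From O(not delete_evidence) and premise 8, O(not delete_evidence ⊃ not disarm_system), we obtain O(not disarm_system).
With premise 4, O(not disarm_system ⊃ not anonymize_credential), the K-axiom yields O(not anonymize_credential).
So O(not anonymize_credential) holds, i.e. anonymize_credential is forbidden. None of the other listed options is forbidden under the premises.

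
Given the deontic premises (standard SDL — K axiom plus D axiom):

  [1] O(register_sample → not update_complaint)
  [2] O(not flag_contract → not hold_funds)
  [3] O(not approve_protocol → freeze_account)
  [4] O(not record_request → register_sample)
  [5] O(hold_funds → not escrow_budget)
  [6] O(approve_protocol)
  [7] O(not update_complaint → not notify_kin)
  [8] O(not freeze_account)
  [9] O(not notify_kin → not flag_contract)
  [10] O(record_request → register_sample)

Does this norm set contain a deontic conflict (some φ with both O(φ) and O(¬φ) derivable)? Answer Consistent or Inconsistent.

Consistent

Premise 3 is O(not approve_protocol → freeze_account), but O(not approve_protocol) is not derivable from the premises, so it does not yield O(freeze_account).
So O(freeze_account) is not derivable, and the apparent clash with O(not freeze_account) does not arise.
A world satisfying every obligation exists (e.g. approve_protocol=true, escrow_budget=false, flag_contract=false, freeze_account=false, hold_funds=false, notify_kin=false, record_request=false, register_sample=true, update_complaint=false); no atom is both obligatory and forbidden, so the set is consistent.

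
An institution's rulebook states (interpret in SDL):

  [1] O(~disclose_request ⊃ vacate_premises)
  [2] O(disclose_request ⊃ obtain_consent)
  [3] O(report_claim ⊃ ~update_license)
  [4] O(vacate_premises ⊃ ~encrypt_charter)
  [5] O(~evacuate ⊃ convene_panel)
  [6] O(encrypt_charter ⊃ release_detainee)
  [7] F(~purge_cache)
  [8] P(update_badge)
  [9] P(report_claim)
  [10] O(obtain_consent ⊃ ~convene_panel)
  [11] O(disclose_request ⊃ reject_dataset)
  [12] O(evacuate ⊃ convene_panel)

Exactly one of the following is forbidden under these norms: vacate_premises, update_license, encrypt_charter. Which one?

Premises 12 and 5 cover both cases: O(evacuate ⊃ convene_panel) and O(~evacuate ⊃ convene_panel). Since evacuate ∨ ~evacuate is a tautology, O(convene_panel) follows.
The contrapositive of premise 10 (O(obtain_consent ⊃ ~convene_panel)) is O(convene_panel ⊃ ~obtain_consent), and O(convene_panel) is already established, so O(~obtain_consent).
The contrapositive of premise 2 (O(disclose_request ⊃ obtain_consent)) is O(~obtain_consent ⊃ ~disclose_request), and O(~obtain_consent) is already established, so O(~disclose_request).
Premise 1 is O(~disclose_request ⊃ vacate_premises); since O(~disclose_request), deontic closure gives O(vacate_premises).
With premise 4, O(vacate_premises ⊃ ~encrypt_charter), the K-axiom yields O(~encrypt_charter).
So O(~encrypt_charter) holds, i.e. encrypt_charter is forbidden. None of the other listed options is forbidden under the premises.

encrypt_charter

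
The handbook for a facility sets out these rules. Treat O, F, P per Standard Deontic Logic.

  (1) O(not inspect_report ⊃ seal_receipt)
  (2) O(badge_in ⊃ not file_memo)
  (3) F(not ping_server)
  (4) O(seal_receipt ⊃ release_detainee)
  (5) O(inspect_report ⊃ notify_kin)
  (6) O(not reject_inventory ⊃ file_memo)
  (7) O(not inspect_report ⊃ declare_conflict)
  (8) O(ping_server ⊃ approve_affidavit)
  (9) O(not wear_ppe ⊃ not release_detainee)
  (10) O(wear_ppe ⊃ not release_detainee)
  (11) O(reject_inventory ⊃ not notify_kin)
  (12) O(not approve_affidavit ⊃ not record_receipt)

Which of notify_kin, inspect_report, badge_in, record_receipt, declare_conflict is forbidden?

badge_in

By case analysis on not wear_ppe: premise 9 gives O(not wear_ppe ⊃ not release_detainee) and premise 10 gives O(wear_ppe ⊃ not release_detainee), so O(not release_detainee) either way.
The contrapositive of premise 4 (O(seal_receipt ⊃ release_detainee)) is O(not release_detainee ⊃ not seal_receipt), and O(not release_detainee) is already established, so O(not seal_receipt).
The contrapositive of premise 1 (O(not inspect_report ⊃ seal_receipt)) is O(not seal_receipt ⊃ inspect_report), and O(not seal_receipt) is already established, so O(inspect_report).
With premise 5, O(inspect_report ⊃ notify_kin), the K-axiom yields O(notify_kin).
The contrapositive of premise 11 (O(reject_inventory ⊃ not notify_kin)) is O(notify_kin ⊃ not reject_inventory), and O(notify_kin) is already established, so O(not reject_inventory).
From O(not reject_inventory) and premise 6, O(not reject_inventory ⊃ file_memo), we obtain O(file_memo).
Premise 2, O(badge_in ⊃ not file_memo), contraposes to O(file_memo ⊃ not badge_in); with O(file_memo) we get O(not badge_in).
So O(not badge_in) holds, i.e. badge_in is forbidden. None of the other listed options is forbidden under the premises.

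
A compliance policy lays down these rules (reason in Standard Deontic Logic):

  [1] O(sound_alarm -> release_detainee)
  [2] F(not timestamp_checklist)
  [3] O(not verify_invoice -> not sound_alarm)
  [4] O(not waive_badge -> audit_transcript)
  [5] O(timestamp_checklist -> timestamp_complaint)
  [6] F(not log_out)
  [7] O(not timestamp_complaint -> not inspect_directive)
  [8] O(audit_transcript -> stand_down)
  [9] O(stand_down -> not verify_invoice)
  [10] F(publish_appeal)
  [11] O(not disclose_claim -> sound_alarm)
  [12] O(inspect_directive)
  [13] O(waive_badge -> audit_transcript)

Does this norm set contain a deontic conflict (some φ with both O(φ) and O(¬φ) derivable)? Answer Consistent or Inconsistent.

Consistent

Premise 7 is O(not timestamp_complaint -> not inspect_directive), but O(not timestamp_complaint) is not derivable from the premises, so it does not yield O(not inspect_directive).
So O(not inspect_directive) is not derivable, and the apparent clash with O(inspect_directive) does not arise.
A world satisfying every obligation exists (e.g. audit_transcript=true, disclose_claim=true, inspect_directive=true, log_out=true, publish_appeal=false, release_detainee=false, sound_alarm=false, stand_down=true, timestamp_checklist=true, timestamp_complaint=true, verify_invoice=false, waive_badge=false); no atom is both obligatory and forbidden, so the set is consistent.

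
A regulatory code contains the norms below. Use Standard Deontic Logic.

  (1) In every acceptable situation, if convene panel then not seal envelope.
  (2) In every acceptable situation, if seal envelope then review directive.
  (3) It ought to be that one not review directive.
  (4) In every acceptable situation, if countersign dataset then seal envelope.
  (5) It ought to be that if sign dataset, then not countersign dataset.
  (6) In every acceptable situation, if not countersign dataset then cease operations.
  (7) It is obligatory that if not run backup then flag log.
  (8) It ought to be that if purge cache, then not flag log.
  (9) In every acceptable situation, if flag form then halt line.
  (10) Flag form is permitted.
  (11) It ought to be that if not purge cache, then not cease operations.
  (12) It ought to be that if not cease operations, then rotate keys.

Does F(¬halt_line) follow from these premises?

Premise 9 is O(flag_form → halt_line), but O(flag_form) is not derivable from the premises (the permission P(flag_form) asserts only ¬O(¬flag_form), not O(flag_form)), so it does not yield O(halt_line).
No other premise forces O(halt_line). An ideal world satisfying every premise can still have ¬halt_line true, so F(¬halt_line) is not derivable.

No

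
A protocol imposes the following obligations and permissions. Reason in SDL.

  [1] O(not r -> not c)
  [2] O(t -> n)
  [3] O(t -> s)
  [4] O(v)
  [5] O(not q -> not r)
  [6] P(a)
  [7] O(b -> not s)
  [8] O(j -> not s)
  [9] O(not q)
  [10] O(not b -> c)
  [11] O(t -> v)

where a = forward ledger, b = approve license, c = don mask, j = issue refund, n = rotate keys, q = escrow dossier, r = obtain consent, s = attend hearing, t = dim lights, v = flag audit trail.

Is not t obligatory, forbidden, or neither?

Premise 9 states O(not q) outright.
From O(not q) and premise 5, O(not q -> not r), we obtain O(not r).
With premise 1, O(not r -> not c), the K-axiom yields O(not c).
Premise 10, O(not b -> c), contraposes to O(not c -> b); with O(not c) we get O(b).
With premise 7, O(b -> not s), the K-axiom yields O(not s).
The contrapositive of premise 3 (O(t -> s)) is O(not s -> not t), and O(not s) is already established, so O(not t).
Premises 2, 4, 6, 8, 11 do not contribute to this derivation.
Hence not t is obligatory.

Obligatory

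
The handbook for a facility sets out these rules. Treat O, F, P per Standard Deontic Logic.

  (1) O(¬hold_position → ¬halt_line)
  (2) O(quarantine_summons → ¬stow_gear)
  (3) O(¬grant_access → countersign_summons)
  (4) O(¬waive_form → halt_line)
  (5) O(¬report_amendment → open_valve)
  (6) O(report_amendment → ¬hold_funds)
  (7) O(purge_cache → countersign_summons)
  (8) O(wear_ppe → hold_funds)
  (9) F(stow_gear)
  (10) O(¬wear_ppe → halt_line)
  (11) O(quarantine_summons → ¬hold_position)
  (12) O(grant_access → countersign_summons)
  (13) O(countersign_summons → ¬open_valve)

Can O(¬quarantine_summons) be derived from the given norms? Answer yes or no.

By case analysis on ¬grant_access: premise 3 gives O(¬grant_access → countersign_summons) and premise 12 gives O(grant_access → countersign_summons), so O(countersign_summons) either way.
Applying K to premise 13 (O(countersign_summons → ¬open_valve)) and O(countersign_summons) yields O(¬open_valve).
Premise 5 is O(¬report_amendment → open_valve); contrapositively O(¬open_valve → report_amendment). Since O(¬open_valve) holds, K gives O(report_amendment).
Applying K to premise 6 (O(report_amendment → ¬hold_funds)) and O(report_amendment) yields O(¬hold_funds).
The contrapositive of premise 8 (O(wear_ppe → hold_funds)) is O(¬hold_funds → ¬wear_ppe), and O(¬hold_funds) is already established, so O(¬wear_ppe).
From O(¬wear_ppe) and premise 10, O(¬wear_ppe → halt_line), we obtain O(halt_line).
The contrapositive of premise 1 (O(¬hold_position → ¬halt_line)) is O(halt_line → hold_position), and O(halt_line) is already established, so O(hold_position).
Premise 11, O(quarantine_summons → ¬hold_position), contraposes to O(hold_position → ¬quarantine_summons); with O(hold_position) we get O(¬quarantine_summons).
Premises 2, 4, 7, 9 do not contribute to this derivation.
So O(¬quarantine_summons) follows.

Yes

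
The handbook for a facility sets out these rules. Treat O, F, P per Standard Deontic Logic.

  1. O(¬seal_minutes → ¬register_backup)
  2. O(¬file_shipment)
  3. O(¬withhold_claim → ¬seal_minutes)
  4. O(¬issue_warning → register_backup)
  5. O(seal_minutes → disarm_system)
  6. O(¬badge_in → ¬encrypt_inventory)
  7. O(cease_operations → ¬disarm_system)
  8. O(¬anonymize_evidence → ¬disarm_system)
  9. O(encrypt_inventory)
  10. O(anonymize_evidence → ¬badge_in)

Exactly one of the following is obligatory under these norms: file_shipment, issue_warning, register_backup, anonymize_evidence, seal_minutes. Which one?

issue_warning

Premise 9 states O(encrypt_inventory) outright.
Premise 6 is O(¬badge_in → ¬encrypt_inventory); contrapositively O(encrypt_inventory → badge_in). Since O(encrypt_inventory) holds, K gives O(badge_in).
Premise 10, O(anonymize_evidence → ¬badge_in), contraposes to O(badge_in → ¬anonymize_evidence); with O(badge_in) we get O(¬anonymize_evidence).
From O(¬anonymize_evidence) and premise 8, O(¬anonymize_evidence → ¬disarm_system), we obtain O(¬disarm_system).
Premise 5 is O(seal_minutes → disarm_system); contrapositively O(¬disarm_system → ¬seal_minutes). Since O(¬disarm_system) holds, K gives O(¬seal_minutes).
Premise 1 is O(¬seal_minutes → ¬register_backup); since O(¬seal_minutes), deontic closure gives O(¬register_backup).
The contrapositive of premise 4 (O(¬issue_warning → register_backup)) is O(¬register_backup → issue_warning), and O(¬register_backup) is already established, so O(issue_warning).
So O(issue_warning) holds — issue_warning is obligatory. None of the other listed options is made obligatory by any chain of premises.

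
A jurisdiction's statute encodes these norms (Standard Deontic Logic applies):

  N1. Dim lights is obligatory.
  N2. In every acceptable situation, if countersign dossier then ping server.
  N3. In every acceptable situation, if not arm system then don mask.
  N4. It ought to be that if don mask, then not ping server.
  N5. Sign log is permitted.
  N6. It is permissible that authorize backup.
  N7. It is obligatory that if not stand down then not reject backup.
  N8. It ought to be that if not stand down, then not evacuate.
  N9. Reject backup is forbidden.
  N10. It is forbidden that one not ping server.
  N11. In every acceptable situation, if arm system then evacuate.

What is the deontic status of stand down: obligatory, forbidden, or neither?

Obligatory

Premise 10, F(¬ping_server), is equivalent to O(ping_server).
The contrapositive of premise 4 (O(don_mask → ¬ping_server)) is O(ping_server → ¬don_mask), and O(ping_server) is already established, so O(¬don_mask).
The contrapositive of premise 3 (O(¬arm_system → don_mask)) is O(¬don_mask → arm_system), and O(¬don_mask) is already established, so O(arm_system).
Premise 11 is O(arm_system → evacuate); since O(arm_system), deontic closure gives O(evacuate).
Premise 8, O(¬stand_down → ¬evacuate), contraposes to O(evacuate → stand_down); with O(evacuate) we get O(stand_down).
Premises 1, 2, 5, 6, 7, 9 do not contribute to this derivation.
Hence stand_down is obligatory.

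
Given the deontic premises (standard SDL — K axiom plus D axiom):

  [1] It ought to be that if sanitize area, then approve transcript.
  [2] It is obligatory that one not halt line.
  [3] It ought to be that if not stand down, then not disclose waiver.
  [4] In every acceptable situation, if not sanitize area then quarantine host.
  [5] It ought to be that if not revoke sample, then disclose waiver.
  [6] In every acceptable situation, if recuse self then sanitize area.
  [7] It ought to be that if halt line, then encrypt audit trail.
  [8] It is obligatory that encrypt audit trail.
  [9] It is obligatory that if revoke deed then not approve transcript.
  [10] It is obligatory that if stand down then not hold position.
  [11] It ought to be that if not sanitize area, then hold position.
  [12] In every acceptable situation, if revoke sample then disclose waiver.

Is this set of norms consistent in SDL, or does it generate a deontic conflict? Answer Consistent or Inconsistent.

Premise 7 is O(halt_line → encrypt_audit_trail); even if O(encrypt_audit_trail) held, inferring O(halt_line) would be affirming the consequent — invalid.
So O(halt_line) is not derivable, and the apparent clash with O(¬halt_line) does not arise.
A world satisfying every obligation exists (e.g. approve_transcript=true, disclose_waiver=true, encrypt_audit_trail=true, halt_line=false, hold_position=false, quarantine_host=false, recuse_self=false, revoke_deed=false, revoke_sample=false, sanitize_area=true, stand_down=true); no atom is both obligatory and forbidden, so the set is consistent.

Consistent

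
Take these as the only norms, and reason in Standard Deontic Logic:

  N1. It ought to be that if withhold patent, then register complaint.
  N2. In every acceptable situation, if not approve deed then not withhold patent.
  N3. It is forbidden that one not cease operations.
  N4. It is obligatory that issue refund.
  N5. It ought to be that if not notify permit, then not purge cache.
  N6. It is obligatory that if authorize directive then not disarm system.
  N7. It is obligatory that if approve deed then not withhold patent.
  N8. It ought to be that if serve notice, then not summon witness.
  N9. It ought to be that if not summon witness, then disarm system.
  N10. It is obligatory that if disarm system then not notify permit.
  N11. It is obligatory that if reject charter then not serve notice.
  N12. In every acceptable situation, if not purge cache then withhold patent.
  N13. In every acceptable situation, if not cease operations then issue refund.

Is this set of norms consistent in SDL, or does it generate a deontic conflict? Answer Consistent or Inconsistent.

Premise 13 is O(¬cease_operations → issue_refund); even if O(issue_refund) held, inferring O(¬cease_operations) would be affirming the consequent — invalid.
So O(¬cease_operations) is not derivable, and the apparent clash with O(cease_operations) does not arise.
A world satisfying every obligation exists (e.g. approve_deed=false, authorize_directive=false, cease_operations=true, disarm_system=false, issue_refund=true, notify_permit=true, purge_cache=true, register_complaint=false, reject_charter=false, serve_notice=false, summon_witness=true, withhold_patent=false); no atom is both obligatory and forbidden, so the set is consistent.

Consistent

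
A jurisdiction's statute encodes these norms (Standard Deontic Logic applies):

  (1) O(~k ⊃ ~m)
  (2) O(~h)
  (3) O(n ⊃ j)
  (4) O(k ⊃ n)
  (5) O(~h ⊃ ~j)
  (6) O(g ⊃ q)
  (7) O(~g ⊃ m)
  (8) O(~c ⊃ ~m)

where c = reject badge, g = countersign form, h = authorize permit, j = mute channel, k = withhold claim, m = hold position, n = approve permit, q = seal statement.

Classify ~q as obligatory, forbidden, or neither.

Forbidden

Premise 2 states O(~h) outright.
With premise 5, O(~h ⊃ ~j), the K-axiom yields O(~j).
Premise 3, O(n ⊃ j), contraposes to O(~j ⊃ ~n); with O(~j) we get O(~n).
Premise 4 is O(k ⊃ n); contrapositively O(~n ⊃ ~k). Since O(~n) holds, K gives O(~k).
From O(~k) and premise 1, O(~k ⊃ ~m), we obtain O(~m).
The contrapositive of premise 7 (O(~g ⊃ m)) is O(~m ⊃ g), and O(~m) is already established, so O(g).
Applying K to premise 6 (O(g ⊃ q)) and O(g) yields O(q).
Premise 8 does not contribute to this derivation.
Thus O(q), which is F(~q): ~q is forbidden.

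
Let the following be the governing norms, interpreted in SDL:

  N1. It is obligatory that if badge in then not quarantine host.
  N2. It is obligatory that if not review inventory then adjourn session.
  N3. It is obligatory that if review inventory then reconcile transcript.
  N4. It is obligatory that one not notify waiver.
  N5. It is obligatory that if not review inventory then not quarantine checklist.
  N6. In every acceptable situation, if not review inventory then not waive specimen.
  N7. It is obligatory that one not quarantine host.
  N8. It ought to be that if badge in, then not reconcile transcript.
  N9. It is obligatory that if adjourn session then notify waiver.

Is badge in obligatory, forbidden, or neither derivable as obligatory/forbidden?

Forbidden

From premise 4 we have O(¬notify_waiver).
The contrapositive of premise 9 (O(adjourn_session → notify_waiver)) is O(¬notify_waiver → ¬adjourn_session), and O(¬notify_waiver) is already established, so O(¬adjourn_session).
Premise 2 is O(¬review_inventory → adjourn_session); contrapositively O(¬adjourn_session → review_inventory). Since O(¬adjourn_session) holds, K gives O(review_inventory).
From O(review_inventory) and premise 3, O(review_inventory → reconcile_transcript), we obtain O(reconcile_transcript).
Premise 8, O(badge_in → ¬reconcile_transcript), contraposes to O(reconcile_transcript → ¬badge_in); with O(reconcile_transcript) we get O(¬badge_in).
Premises 1, 5, 6, 7 do not contribute to this derivation.
Thus O(¬badge_in), which is F(badge_in): badge_in is forbidden.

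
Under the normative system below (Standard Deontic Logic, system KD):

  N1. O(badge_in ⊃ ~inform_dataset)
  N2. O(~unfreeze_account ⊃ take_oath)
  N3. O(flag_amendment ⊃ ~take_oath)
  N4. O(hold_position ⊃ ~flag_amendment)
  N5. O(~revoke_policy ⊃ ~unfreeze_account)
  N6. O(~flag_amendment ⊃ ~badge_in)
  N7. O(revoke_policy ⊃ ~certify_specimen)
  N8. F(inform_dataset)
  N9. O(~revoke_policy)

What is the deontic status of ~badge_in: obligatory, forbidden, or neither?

Premise 9 gives O(~revoke_policy).
From O(~revoke_policy) and premise 5, O(~revoke_policy ⊃ ~unfreeze_account), we obtain O(~unfreeze_account).
Applying K to premise 2 (O(~unfreeze_account ⊃ take_oath)) and O(~unfreeze_account) yields O(take_oath).
The contrapositive of premise 3 (O(flag_amendment ⊃ ~take_oath)) is O(take_oath ⊃ ~flag_amendment), and O(take_oath) is already established, so O(~flag_amendment).
From O(~flag_amendment) and premise 6, O(~flag_amendment ⊃ ~badge_in), we obtain O(~badge_in).
Premises 1, 4, 7, 8 do not contribute to this derivation.
Hence ~badge_in is obligatory.

Obligatory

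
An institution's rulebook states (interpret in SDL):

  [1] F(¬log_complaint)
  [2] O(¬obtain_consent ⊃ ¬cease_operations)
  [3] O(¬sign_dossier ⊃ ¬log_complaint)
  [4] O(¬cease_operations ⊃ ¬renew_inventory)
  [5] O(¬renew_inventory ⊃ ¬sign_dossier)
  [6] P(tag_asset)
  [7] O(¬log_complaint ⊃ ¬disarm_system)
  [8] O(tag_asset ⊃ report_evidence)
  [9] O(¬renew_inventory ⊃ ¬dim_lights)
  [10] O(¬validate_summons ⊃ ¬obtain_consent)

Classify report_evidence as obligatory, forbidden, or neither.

Neither

Premise 8 is O(tag_asset ⊃ report_evidence), but O(tag_asset) is not derivable from the premises (the permission P(tag_asset) asserts only ¬O(¬tag_asset), not O(tag_asset)), so it does not yield O(report_evidence).
No premise or chain of K-axiom applications forces O(report_evidence), and none forces O(¬report_evidence). So report_evidence is neither obligatory nor forbidden under these norms.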